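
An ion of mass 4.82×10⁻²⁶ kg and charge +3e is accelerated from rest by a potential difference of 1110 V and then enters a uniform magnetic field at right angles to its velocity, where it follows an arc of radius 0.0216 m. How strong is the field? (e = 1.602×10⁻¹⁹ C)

B ≈ 0.691 T

v = √(2|q|V/m) = √(2·4.806×10⁻¹⁹·1110/4.82×10⁻²⁶) ≈ 1.488×10⁵ m/s.
B = mv/(|q|r) = (4.82×10⁻²⁶)(1.488×10⁵)/((4.806×10⁻¹⁹)(0.0216)) ≈ 0.691 T.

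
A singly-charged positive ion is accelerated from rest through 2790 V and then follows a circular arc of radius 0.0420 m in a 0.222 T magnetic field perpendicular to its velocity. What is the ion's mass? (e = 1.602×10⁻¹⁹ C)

Combine |q|V = ½mv² and r = mv/(|q|B): eliminate v to get m = qB²r²/(2V).
m = (1.602×10⁻¹⁹)(0.222)²(0.0420)²/(2·2790) ≈ 2.50×10⁻²⁷ kg.

m ≈ 2.50×10⁻²⁷ kg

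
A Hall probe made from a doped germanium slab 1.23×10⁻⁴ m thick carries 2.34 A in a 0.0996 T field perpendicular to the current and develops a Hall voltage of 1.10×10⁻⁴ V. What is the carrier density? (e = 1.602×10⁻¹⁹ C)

n ≈ 1.08×10²⁶ m⁻³

From V_H = IB/(n e t), n = IB/(V_H e t).
n = (2.34)(0.0996)/((1.10×10⁻⁴)(1.602×10⁻¹⁹)(1.23×10⁻⁴)) ≈ 1.08×10²⁶ m⁻³.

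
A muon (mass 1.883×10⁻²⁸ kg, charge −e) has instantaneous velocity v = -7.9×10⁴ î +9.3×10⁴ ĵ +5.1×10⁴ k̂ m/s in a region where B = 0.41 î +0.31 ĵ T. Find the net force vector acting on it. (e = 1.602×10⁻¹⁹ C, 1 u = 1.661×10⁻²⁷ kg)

F ≈ (2.53×10⁻¹⁵, -3.35×10⁻¹⁵, 1.00×10⁻¹⁴) N

v×B = (-1.58×10⁴, 2.09×10⁴, -6.26×10⁴) N/C.
F = q v×B = (−1.602×10⁻¹⁹ C)·(-1.58×10⁴, 2.09×10⁴, -6.26×10⁴) = (2.53×10⁻¹⁵, -3.35×10⁻¹⁵, 1.00×10⁻¹⁴) N.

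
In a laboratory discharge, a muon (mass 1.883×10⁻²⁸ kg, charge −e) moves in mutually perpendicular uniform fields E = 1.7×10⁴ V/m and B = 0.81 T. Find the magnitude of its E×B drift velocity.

The E×B drift speed is v_d = E/B.
v_d = 1.7×10⁴/0.81 = 2.1×10⁴ m/s.

v_d ≈ 2.1×10⁴ m/s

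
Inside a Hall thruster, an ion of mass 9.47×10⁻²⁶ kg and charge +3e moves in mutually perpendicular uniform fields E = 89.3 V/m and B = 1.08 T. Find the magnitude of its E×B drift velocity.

The E×B drift speed is v_d = E/B.
v_d = 89.3/1.08 = 82.7 m/s.

v_d ≈ 82.7 m/s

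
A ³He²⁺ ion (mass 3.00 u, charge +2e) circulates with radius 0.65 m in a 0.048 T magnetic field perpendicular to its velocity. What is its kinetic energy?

KE ≈ 1.0×10⁻¹⁴ J

v = |q|Br/m, then KE = ½mv² = (qBr)²/(2m).
v = (3.204×10⁻¹⁹)(0.048)(0.65)/4.983×10⁻²⁷ ≈ 2.006×10⁶ m/s.
KE = ½(4.983×10⁻²⁷)(2.006×10⁶)² ≈ 1.0×10⁻¹⁴ J.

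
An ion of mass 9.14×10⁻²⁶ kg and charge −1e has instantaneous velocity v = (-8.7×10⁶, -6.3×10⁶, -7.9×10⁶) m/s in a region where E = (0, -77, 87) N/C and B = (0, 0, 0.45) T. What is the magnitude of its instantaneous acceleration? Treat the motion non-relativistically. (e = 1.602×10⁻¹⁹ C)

|a| ≈ 8.47×10¹² m/s²

v×B = (-2.84×10⁶, 3.92×10⁶, 0) N/C.
E + v×B = (-2.84×10⁶, 3.91×10⁶, 87.0) N/C.
F = q(E + v×B) = (−1.602×10⁻¹⁹ C)·(-2.84×10⁶, 3.91×10⁶, 87.0) = (4.54×10⁻¹³, -6.27×10⁻¹³, -1.39×10⁻¹⁷) N.
|a| = |F|/m = 7.743×10⁻¹³/9.14×10⁻²⁶ ≈ 8.47×10¹² m/s².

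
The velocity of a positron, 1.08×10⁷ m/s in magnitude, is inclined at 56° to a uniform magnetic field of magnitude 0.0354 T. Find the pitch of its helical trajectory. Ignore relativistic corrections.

p ≈ 6.09×10⁻³ m

v∥ = v cosθ = 1.08×10⁷·cos56° ≈ 6.039×10⁶ m/s.
T = 2πm/(|q|B) = 2π(9.109×10⁻³¹)/((1.602×10⁻¹⁹)(0.0354)) ≈ 1.009×10⁻⁹ s.
pitch = v∥ T = (6.039×10⁶)(1.009×10⁻⁹) ≈ 6.09×10⁻³ m.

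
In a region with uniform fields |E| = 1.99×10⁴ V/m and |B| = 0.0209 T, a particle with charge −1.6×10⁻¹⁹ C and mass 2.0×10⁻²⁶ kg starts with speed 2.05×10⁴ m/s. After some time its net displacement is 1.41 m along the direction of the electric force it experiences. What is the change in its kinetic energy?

The magnetic force is always ⟂ v and does no work; only the electric force changes KE.
ΔKE = F_E · d = |q|E d = (1.6×10⁻¹⁹)(1.99×10⁴)(1.41) ≈ 4.49×10⁻¹⁵ J.

ΔKE ≈ 4.49×10⁻¹⁵ J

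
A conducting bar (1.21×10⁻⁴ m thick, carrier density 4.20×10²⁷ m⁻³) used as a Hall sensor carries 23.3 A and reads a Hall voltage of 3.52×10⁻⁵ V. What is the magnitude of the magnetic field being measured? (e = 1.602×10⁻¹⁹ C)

B ≈ 0.123 T

From V_H = IB/(n e t), B = V_H n e t / I.
B = (3.52×10⁻⁵)(4.20×10²⁷)(1.602×10⁻¹⁹)(1.21×10⁻⁴)/23.3 ≈ 0.123 T.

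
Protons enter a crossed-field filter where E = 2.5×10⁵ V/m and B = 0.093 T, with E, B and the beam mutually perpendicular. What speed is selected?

For undeflected motion the electric and magnetic forces balance: qE = qvB.
v = E/B = 2.5×10⁵/0.093 = 2.7×10⁶ m/s.

v = 2.7×10⁶ m/s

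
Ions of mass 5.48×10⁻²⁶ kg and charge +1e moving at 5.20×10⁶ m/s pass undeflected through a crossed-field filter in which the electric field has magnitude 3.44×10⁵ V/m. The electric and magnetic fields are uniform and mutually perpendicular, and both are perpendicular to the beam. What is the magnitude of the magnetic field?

B = 0.0662 T

Balance of forces in the selector: qE = qvB ⇒ B = E/v.
B = 3.44×10⁵/5.20×10⁶ = 0.0662 T.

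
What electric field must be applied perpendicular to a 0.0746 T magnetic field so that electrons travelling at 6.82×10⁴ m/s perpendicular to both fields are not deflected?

For straight-line motion qE = qvB, so E = vB.
E = 6.82×10⁴ × 0.0746 = 5090 V/m.

E = 5090 V/m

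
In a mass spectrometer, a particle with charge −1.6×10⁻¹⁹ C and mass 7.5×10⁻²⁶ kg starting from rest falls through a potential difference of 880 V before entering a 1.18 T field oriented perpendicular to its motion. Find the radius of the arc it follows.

Acceleration: |q|V = ½mv² ⇒ v = √(2|q|V/m) = √(2·1.6×10⁻¹⁹·880/7.5×10⁻²⁶) ≈ 6.128×10⁴ m/s.
In the field: r = mv/(|q|B) = (7.5×10⁻²⁶)(6.128×10⁴)/((1.6×10⁻¹⁹)(1.18)) ≈ 0.0243 m.

r ≈ 0.0243 m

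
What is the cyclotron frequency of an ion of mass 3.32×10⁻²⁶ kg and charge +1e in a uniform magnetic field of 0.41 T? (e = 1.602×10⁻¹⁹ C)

f = |q|B/(2πm).
f = (1.602×10⁻¹⁹)(0.41)/(2π·3.32×10⁻²⁶) ≈ 3.1×10⁵ Hz.

f ≈ 3.1×10⁵ Hz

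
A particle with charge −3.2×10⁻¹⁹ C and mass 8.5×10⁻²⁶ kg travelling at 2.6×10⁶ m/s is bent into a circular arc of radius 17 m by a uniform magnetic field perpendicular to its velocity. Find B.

B ≈ 0.041 T

From |q|vB = mv²/r, B = mv/(|q|r).
B = (8.5×10⁻²⁶)(2.6×10⁶)/((3.2×10⁻¹⁹)(17)) ≈ 0.041 T.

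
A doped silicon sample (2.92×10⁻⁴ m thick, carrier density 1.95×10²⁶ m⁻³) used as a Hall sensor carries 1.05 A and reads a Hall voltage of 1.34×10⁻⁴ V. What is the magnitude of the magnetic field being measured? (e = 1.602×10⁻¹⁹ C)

From V_H = IB/(n e t), B = V_H n e t / I.
B = (1.34×10⁻⁴)(1.95×10²⁶)(1.602×10⁻¹⁹)(2.92×10⁻⁴)/1.05 ≈ 1.16 T.

B ≈ 1.16 T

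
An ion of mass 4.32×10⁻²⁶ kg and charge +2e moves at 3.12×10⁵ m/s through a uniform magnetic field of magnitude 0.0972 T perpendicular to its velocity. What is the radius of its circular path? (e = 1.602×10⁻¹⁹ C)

The magnetic force provides the centripetal force: |q|vB = mv²/r.
r = mv/(|q|B) = (4.32×10⁻²⁶)(3.12×10⁵)/((3.204×10⁻¹⁹)(0.0972)) ≈ 0.433 m.

r ≈ 0.433 m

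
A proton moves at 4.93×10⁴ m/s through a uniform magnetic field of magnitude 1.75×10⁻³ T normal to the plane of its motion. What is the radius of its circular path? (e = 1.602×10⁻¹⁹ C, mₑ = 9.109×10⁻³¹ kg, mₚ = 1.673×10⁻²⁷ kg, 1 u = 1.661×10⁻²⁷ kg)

The magnetic force provides the centripetal force: |q|vB = mv²/r.
r = mv/(|q|B) = (1.673×10⁻²⁷)(4.93×10⁴)/((1.602×10⁻¹⁹)(1.75×10⁻³)) ≈ 0.294 m.

r ≈ 0.294 m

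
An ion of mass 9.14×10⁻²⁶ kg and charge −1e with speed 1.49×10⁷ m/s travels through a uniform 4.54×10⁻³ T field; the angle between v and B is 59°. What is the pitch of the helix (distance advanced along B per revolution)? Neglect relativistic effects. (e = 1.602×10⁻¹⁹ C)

v∥ = v cosθ = 1.49×10⁷·cos59° ≈ 7.674×10⁶ m/s.
T = 2πm/(|q|B) = 2π(9.14×10⁻²⁶)/((1.602×10⁻¹⁹)(4.54×10⁻³)) ≈ 7.896×10⁻⁴ s.
pitch = v∥ T = (7.674×10⁶)(7.896×10⁻⁴) ≈ 6060 m.

p ≈ 6060 m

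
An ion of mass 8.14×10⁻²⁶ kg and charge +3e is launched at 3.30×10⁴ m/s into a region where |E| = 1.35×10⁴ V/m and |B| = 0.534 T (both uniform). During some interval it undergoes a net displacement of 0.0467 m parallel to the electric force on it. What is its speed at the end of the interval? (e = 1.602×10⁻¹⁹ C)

B does no work; ΔKE = |q|E d.
½mv_f² = ½mv₀² + |q|Ed = ½(8.14×10⁻²⁶)(3.30×10⁴)² + (4.806×10⁻¹⁹)(1.35×10⁴)(0.0467) ≈ 4.432×10⁻¹⁷ J + 3.030×10⁻¹⁶ J ≈ 3.473×10⁻¹⁶ J.
v_f = √(2·3.473×10⁻¹⁶/8.14×10⁻²⁶) ≈ 9.24×10⁴ m/s.

v_f ≈ 9.24×10⁴ m/s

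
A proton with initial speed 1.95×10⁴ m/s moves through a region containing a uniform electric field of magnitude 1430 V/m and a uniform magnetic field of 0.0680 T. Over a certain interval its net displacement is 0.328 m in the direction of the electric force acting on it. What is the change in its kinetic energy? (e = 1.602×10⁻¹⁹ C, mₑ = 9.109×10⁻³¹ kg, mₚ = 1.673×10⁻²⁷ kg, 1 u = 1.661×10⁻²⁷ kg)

ΔKE ≈ 7.51×10⁻¹⁷ J

The magnetic force is always ⟂ v and does no work; only the electric force changes KE.
ΔKE = F_E · d = |q|E d = (1.602×10⁻¹⁹)(1430)(0.328) ≈ 7.51×10⁻¹⁷ J.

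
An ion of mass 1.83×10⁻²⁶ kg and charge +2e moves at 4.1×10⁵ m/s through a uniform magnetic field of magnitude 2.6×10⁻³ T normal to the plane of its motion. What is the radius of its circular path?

The magnetic force provides the centripetal force: |q|vB = mv²/r.
r = mv/(|q|B) = (1.83×10⁻²⁶)(4.1×10⁵)/((3.204×10⁻¹⁹)(2.6×10⁻³)) ≈ 9.0 m.

r ≈ 9.0 m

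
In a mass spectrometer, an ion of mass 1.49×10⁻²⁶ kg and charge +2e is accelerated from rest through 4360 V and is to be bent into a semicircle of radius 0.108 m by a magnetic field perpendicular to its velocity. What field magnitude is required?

v = √(2|q|V/m) = √(2·3.204×10⁻¹⁹·4360/1.49×10⁻²⁶) ≈ 4.330×10⁵ m/s.
B = mv/(|q|r) = (1.49×10⁻²⁶)(4.330×10⁵)/((3.204×10⁻¹⁹)(0.108)) ≈ 0.186 T.

B ≈ 0.186 T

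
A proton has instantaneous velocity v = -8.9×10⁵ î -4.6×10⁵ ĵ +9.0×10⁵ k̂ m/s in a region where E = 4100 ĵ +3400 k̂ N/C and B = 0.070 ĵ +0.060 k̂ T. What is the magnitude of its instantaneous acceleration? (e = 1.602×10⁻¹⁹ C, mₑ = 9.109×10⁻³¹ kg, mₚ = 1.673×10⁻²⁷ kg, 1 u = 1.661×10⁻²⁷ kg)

v×B = (-9.06×10⁴, 5.34×10⁴, -6.23×10⁴) N/C.
E + v×B = (-9.06×10⁴, 5.75×10⁴, -5.89×10⁴) N/C.
F = q(E + v×B) = (1.602×10⁻¹⁹ C)·(-9.06×10⁴, 5.75×10⁴, -5.89×10⁴) = (-1.45×10⁻¹⁴, 9.21×10⁻¹⁵, -9.44×10⁻¹⁵) N.
|a| = |F|/m = 1.961×10⁻¹⁴/1.673×10⁻²⁷ ≈ 1.17×10¹³ m/s².

|a| ≈ 1.17×10¹³ m/s²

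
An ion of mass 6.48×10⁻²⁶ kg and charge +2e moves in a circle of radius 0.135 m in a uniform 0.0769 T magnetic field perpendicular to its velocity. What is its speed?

v ≈ 5.13×10⁴ m/s

From |q|vB = mv²/r, v = |q|Br/m.
v = (3.204×10⁻¹⁹)(0.0769)(0.135)/6.48×10⁻²⁶ ≈ 5.13×10⁴ m/s.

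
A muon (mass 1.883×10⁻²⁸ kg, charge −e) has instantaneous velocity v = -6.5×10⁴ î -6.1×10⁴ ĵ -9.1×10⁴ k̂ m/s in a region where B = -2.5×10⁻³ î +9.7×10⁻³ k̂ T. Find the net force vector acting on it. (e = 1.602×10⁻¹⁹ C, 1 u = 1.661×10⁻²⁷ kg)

F ≈ (9.48×10⁻¹⁷, -1.37×10⁻¹⁶, 2.44×10⁻¹⁷) N

v×B = (-592, 858, -152) N/C.
F = q v×B = (−1.602×10⁻¹⁹ C)·(-592, 858, -152) = (9.48×10⁻¹⁷, -1.37×10⁻¹⁶, 2.44×10⁻¹⁷) N.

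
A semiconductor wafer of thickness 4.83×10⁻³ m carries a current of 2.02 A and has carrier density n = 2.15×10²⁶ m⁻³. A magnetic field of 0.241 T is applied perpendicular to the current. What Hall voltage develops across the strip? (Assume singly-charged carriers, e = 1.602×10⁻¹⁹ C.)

V_H ≈ 2.93×10⁻⁶ V

V_H = IB/(n e t).
V_H = (2.02)(0.241)/((2.15×10²⁶)(1.602×10⁻¹⁹)(4.83×10⁻³)) ≈ 2.93×10⁻⁶ V.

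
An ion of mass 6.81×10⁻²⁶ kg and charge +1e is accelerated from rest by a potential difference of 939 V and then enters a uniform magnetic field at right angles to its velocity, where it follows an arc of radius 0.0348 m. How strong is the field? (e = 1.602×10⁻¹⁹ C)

B ≈ 0.812 T

v = √(2|q|V/m) = √(2·1.602×10⁻¹⁹·939/6.81×10⁻²⁶) ≈ 6.647×10⁴ m/s.
B = mv/(|q|r) = (6.81×10⁻²⁶)(6.647×10⁴)/((1.602×10⁻¹⁹)(0.0348)) ≈ 0.812 T.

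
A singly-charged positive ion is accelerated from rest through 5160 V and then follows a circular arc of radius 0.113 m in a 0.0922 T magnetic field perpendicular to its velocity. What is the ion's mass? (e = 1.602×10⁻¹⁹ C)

Combine |q|V = ½mv² and r = mv/(|q|B): eliminate v to get m = qB²r²/(2V).
m = (1.602×10⁻¹⁹)(0.0922)²(0.113)²/(2·5160) ≈ 1.69×10⁻²⁷ kg.

m ≈ 1.69×10⁻²⁷ kg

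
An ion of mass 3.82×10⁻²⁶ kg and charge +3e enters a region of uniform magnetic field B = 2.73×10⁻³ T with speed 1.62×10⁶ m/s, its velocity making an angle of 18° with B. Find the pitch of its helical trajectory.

v∥ = v cosθ = 1.62×10⁶·cos18° ≈ 1.541×10⁶ m/s.
T = 2πm/(|q|B) = 2π(3.82×10⁻²⁶)/((4.806×10⁻¹⁹)(2.73×10⁻³)) ≈ 1.829×10⁻⁴ s.
pitch = v∥ T = (1.541×10⁶)(1.829×10⁻⁴) ≈ 282 m.

p ≈ 282 m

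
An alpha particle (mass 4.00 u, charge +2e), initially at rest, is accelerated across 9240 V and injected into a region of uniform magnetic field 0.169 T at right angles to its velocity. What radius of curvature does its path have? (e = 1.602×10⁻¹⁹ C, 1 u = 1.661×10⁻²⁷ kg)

r ≈ 0.116 m

Acceleration: |q|V = ½mv² ⇒ v = √(2|q|V/m) = √(2·3.204×10⁻¹⁹·9240/6.644×10⁻²⁷) ≈ 9.440×10⁵ m/s.
In the field: r = mv/(|q|B) = (6.644×10⁻²⁷)(9.440×10⁵)/((3.204×10⁻¹⁹)(0.169)) ≈ 0.116 m.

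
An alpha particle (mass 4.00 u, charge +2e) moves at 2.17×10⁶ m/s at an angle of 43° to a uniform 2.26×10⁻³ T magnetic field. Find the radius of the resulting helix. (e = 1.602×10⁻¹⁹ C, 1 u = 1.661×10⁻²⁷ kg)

v⊥ = v sinθ = 2.17×10⁶·sin43° ≈ 1.480×10⁶ m/s.
r = m v⊥/(|q|B) = (6.644×10⁻²⁷)(1.480×10⁶)/((3.204×10⁻¹⁹)(2.26×10⁻³)) ≈ 13.6 m.

r ≈ 13.6 m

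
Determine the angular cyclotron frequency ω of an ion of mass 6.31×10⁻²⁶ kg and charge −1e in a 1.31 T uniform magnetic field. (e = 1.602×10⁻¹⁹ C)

ω ≈ 3.33×10⁶ rad/s

ω = |q|B/m.
ω = (1.602×10⁻¹⁹)(1.31)/6.31×10⁻²⁶ ≈ 3.33×10⁶ rad/s.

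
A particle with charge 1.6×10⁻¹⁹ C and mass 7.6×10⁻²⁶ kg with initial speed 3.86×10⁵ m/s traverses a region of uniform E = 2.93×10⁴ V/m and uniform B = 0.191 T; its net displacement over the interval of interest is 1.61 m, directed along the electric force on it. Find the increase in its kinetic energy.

The magnetic force is always ⟂ v and does no work; only the electric force changes KE.
ΔKE = F_E · d = |q|E d = (1.6×10⁻¹⁹)(2.93×10⁴)(1.61) ≈ 7.55×10⁻¹⁵ J.

ΔKE ≈ 7.55×10⁻¹⁵ J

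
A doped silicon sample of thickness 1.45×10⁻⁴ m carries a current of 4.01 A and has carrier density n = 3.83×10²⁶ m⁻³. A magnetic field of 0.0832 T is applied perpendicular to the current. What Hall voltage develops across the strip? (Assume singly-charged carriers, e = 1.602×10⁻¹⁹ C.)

V_H = IB/(n e t).
V_H = (4.01)(0.0832)/((3.83×10²⁶)(1.602×10⁻¹⁹)(1.45×10⁻⁴)) ≈ 3.75×10⁻⁵ V.

V_H ≈ 3.75×10⁻⁵ V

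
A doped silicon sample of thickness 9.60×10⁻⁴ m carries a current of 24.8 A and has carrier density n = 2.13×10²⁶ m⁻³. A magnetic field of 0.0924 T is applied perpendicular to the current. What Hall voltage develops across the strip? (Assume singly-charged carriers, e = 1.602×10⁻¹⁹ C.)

V_H ≈ 7.00×10⁻⁵ V

V_H = IB/(n e t).
V_H = (24.8)(0.0924)/((2.13×10²⁶)(1.602×10⁻¹⁹)(9.60×10⁻⁴)) ≈ 7.00×10⁻⁵ V.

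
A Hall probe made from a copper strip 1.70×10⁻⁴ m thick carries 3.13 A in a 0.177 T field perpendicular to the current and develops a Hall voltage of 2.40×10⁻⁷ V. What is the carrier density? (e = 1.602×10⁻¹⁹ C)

From V_H = IB/(n e t), n = IB/(V_H e t).
n = (3.13)(0.177)/((2.40×10⁻⁷)(1.602×10⁻¹⁹)(1.70×10⁻⁴)) ≈ 8.48×10²⁸ m⁻³.

n ≈ 8.48×10²⁸ m⁻³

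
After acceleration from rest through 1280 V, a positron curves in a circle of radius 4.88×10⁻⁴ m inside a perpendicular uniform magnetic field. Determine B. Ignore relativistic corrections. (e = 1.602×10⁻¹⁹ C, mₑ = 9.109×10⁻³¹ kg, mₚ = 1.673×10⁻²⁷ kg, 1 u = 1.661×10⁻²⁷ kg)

v = √(2|q|V/m) = √(2·1.602×10⁻¹⁹·1280/9.109×10⁻³¹) ≈ 2.122×10⁷ m/s.
B = mv/(|q|r) = (9.109×10⁻³¹)(2.122×10⁷)/((1.602×10⁻¹⁹)(4.88×10⁻⁴)) ≈ 0.247 T.

B ≈ 0.247 T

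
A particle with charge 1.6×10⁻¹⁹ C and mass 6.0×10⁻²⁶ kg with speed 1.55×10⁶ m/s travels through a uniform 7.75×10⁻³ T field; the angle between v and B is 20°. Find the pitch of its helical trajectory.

p ≈ 443 m

v∥ = v cosθ = 1.55×10⁶·cos20° ≈ 1.457×10⁶ m/s.
T = 2πm/(|q|B) = 2π(6.0×10⁻²⁶)/((1.6×10⁻¹⁹)(7.75×10⁻³)) ≈ 3.040×10⁻⁴ s.
pitch = v∥ T = (1.457×10⁶)(3.040×10⁻⁴) ≈ 443 m.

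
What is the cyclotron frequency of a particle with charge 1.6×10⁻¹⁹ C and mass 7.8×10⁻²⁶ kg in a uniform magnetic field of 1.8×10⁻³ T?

f = |q|B/(2πm).
f = (1.6×10⁻¹⁹)(1.8×10⁻³)/(2π·7.8×10⁻²⁶) ≈ 590 Hz.

f ≈ 590 Hz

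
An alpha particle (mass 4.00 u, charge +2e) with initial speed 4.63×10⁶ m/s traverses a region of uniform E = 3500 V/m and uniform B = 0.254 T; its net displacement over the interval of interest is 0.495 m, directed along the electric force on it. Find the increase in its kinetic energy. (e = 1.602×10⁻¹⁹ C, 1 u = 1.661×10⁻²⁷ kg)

ΔKE ≈ 5.55×10⁻¹⁶ J

The magnetic force is always ⟂ v and does no work; only the electric force changes KE.
ΔKE = F_E · d = |q|E d = (3.204×10⁻¹⁹)(3500)(0.495) ≈ 5.55×10⁻¹⁶ J.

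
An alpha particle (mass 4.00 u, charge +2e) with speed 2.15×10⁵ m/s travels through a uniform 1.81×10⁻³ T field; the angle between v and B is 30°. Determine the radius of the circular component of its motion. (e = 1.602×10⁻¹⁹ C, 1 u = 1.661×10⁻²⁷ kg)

r ≈ 1.23 m

v⊥ = v sinθ = 2.15×10⁵·sin30° ≈ 1.075×10⁵ m/s.
r = m v⊥/(|q|B) = (6.644×10⁻²⁷)(1.075×10⁵)/((3.204×10⁻¹⁹)(1.81×10⁻³)) ≈ 1.23 m.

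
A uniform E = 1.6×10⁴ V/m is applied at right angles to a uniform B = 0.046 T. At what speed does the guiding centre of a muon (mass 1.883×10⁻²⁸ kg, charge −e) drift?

v_d ≈ 3.5×10⁵ m/s

The E×B drift speed is v_d = E/B.
v_d = 1.6×10⁴/0.046 = 3.5×10⁵ m/s.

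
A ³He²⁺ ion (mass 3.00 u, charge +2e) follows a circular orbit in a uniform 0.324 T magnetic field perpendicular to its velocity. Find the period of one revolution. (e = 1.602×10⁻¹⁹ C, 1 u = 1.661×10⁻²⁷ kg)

The cyclotron period depends only on m, q, B: T = 2πm/(|q|B).
T = 2π(4.983×10⁻²⁷)/((3.204×10⁻¹⁹)(0.324)) ≈ 3.02×10⁻⁷ s.

T ≈ 3.02×10⁻⁷ s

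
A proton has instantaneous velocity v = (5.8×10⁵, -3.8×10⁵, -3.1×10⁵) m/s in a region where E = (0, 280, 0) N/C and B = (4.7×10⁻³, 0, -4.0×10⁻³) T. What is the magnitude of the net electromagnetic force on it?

v×B = (1520, 863, 1790) N/C.
E + v×B = (1520, 1140, 1790) N/C.
F = q(E + v×B) = (1.602×10⁻¹⁹ C)·(1520, 1140, 1790) = (2.44×10⁻¹⁶, 1.83×10⁻¹⁶, 2.86×10⁻¹⁶) N.
|F| = 4.18×10⁻¹⁶ N.

|F| ≈ 4.18×10⁻¹⁶ N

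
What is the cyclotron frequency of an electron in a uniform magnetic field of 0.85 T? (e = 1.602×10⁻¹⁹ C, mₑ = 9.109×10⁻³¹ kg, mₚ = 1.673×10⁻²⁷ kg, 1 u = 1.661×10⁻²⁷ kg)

f ≈ 2.4×10¹⁰ Hz

f = |q|B/(2πm).
f = (1.602×10⁻¹⁹)(0.85)/(2π·9.109×10⁻³¹) ≈ 2.4×10¹⁰ Hz.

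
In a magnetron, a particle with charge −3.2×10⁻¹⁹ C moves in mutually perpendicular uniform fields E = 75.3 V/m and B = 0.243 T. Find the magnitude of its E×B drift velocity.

v_d ≈ 310 m/s

The E×B drift speed is v_d = E/B.
v_d = 75.3/0.243 = 310 m/s.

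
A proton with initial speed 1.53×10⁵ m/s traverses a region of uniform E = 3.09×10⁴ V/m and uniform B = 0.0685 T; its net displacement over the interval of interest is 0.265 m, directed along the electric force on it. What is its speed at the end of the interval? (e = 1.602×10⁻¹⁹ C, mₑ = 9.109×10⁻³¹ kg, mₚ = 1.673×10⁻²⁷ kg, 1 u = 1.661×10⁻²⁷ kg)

B does no work; ΔKE = |q|E d.
½mv_f² = ½mv₀² + |q|Ed = ½(1.673×10⁻²⁷)(1.53×10⁵)² + (1.602×10⁻¹⁹)(3.09×10⁴)(0.265) ≈ 1.958×10⁻¹⁷ J + 1.312×10⁻¹⁵ J ≈ 1.331×10⁻¹⁵ J.
v_f = √(2·1.331×10⁻¹⁵/1.673×10⁻²⁷) ≈ 1.26×10⁶ m/s.

v_f ≈ 1.26×10⁶ m/s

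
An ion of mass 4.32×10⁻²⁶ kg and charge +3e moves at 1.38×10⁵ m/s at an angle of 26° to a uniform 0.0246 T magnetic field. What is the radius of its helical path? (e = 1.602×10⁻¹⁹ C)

v⊥ = v sinθ = 1.38×10⁵·sin26° ≈ 6.050×10⁴ m/s.
r = m v⊥/(|q|B) = (4.32×10⁻²⁶)(6.050×10⁴)/((4.806×10⁻¹⁹)(0.0246)) ≈ 0.221 m.

r ≈ 0.221 m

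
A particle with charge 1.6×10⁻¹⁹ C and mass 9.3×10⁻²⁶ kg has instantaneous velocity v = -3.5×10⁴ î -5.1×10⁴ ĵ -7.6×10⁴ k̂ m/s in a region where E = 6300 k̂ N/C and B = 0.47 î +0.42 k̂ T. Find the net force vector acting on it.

F ≈ (-3.43×10⁻¹⁵, -3.36×10⁻¹⁵, 4.84×10⁻¹⁵) N

v×B = (-2.14×10⁴, -2.10×10⁴, 2.40×10⁴) N/C.
E + v×B = (-2.14×10⁴, -2.10×10⁴, 3.03×10⁴) N/C.
F = q(E + v×B) = (1.6×10⁻¹⁹ C)·(-2.14×10⁴, -2.10×10⁴, 3.03×10⁴) = (-3.43×10⁻¹⁵, -3.36×10⁻¹⁵, 4.84×10⁻¹⁵) N.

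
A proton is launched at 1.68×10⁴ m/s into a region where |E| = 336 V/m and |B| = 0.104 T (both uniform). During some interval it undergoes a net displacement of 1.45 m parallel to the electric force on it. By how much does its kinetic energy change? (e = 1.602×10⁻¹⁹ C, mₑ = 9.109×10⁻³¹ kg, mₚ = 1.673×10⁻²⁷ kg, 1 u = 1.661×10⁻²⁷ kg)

The magnetic force is always ⟂ v and does no work; only the electric force changes KE.
ΔKE = F_E · d = |q|E d = (1.602×10⁻¹⁹)(336)(1.45) ≈ 7.80×10⁻¹⁷ J.

ΔKE ≈ 7.80×10⁻¹⁷ J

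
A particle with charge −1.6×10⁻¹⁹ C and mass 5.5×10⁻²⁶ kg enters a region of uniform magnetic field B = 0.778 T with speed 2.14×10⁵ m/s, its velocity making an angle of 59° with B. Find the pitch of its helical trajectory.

p ≈ 0.306 m

v∥ = v cosθ = 2.14×10⁵·cos59° ≈ 1.102×10⁵ m/s.
T = 2πm/(|q|B) = 2π(5.5×10⁻²⁶)/((1.6×10⁻¹⁹)(0.778)) ≈ 2.776×10⁻⁶ s.
pitch = v∥ T = (1.102×10⁵)(2.776×10⁻⁶) ≈ 0.306 m.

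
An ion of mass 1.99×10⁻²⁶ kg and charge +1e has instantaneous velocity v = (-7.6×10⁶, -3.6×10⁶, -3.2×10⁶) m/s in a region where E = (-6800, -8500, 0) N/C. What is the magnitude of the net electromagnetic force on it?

|F| ≈ 1.74×10⁻¹⁵ N

Only an electric field acts, so F = qE = (1.602×10⁻¹⁹ C)·(-6800, -8500, 0) = (-1.09×10⁻¹⁵, -1.36×10⁻¹⁵, 0) N.
|F| = 1.74×10⁻¹⁵ N.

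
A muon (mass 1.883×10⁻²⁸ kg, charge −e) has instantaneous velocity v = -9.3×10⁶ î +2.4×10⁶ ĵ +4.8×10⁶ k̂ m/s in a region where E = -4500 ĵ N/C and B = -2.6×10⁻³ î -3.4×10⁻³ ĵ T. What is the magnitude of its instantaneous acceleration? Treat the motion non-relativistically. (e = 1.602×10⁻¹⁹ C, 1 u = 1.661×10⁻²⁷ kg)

|a| ≈ 3.79×10¹³ m/s²

v×B = (1.63×10⁴, -1.25×10⁴, 3.79×10⁴) N/C.
E + v×B = (1.63×10⁴, -1.70×10⁴, 3.79×10⁴) N/C.
F = q(E + v×B) = (−1.602×10⁻¹⁹ C)·(1.63×10⁴, -1.70×10⁴, 3.79×10⁴) = (-2.61×10⁻¹⁵, 2.72×10⁻¹⁵, -6.07×10⁻¹⁵) N.
|a| = |F|/m = 7.143×10⁻¹⁵/1.883×10⁻²⁸ ≈ 3.79×10¹³ m/s².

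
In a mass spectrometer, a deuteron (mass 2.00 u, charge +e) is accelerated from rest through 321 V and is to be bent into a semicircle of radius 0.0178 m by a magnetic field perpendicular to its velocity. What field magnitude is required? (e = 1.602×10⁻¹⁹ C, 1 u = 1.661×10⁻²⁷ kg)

v = √(2|q|V/m) = √(2·1.602×10⁻¹⁹·321/3.322×10⁻²⁷) ≈ 1.760×10⁵ m/s.
B = mv/(|q|r) = (3.322×10⁻²⁷)(1.760×10⁵)/((1.602×10⁻¹⁹)(0.0178)) ≈ 0.205 T.

B ≈ 0.205 T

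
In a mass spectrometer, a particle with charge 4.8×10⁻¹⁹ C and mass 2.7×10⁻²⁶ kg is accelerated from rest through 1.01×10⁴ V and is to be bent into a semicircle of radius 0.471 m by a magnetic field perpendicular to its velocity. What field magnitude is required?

B ≈ 0.0716 T

v = √(2|q|V/m) = √(2·4.8×10⁻¹⁹·1.01×10⁴/2.7×10⁻²⁶) ≈ 5.993×10⁵ m/s.
B = mv/(|q|r) = (2.7×10⁻²⁶)(5.993×10⁵)/((4.8×10⁻¹⁹)(0.471)) ≈ 0.0716 T.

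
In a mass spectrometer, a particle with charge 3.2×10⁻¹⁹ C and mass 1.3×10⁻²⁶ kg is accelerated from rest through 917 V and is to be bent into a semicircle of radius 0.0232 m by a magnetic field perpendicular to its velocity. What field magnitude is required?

v = √(2|q|V/m) = √(2·3.2×10⁻¹⁹·917/1.3×10⁻²⁶) ≈ 2.125×10⁵ m/s.
B = mv/(|q|r) = (1.3×10⁻²⁶)(2.125×10⁵)/((3.2×10⁻¹⁹)(0.0232)) ≈ 0.372 T.

B ≈ 0.372 T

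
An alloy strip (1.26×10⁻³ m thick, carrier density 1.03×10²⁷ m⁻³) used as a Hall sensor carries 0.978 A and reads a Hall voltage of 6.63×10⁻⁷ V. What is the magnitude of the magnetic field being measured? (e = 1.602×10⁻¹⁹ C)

B ≈ 0.141 T

From V_H = IB/(n e t), B = V_H n e t / I.
B = (6.63×10⁻⁷)(1.03×10²⁷)(1.602×10⁻¹⁹)(1.26×10⁻³)/0.978 ≈ 0.141 T.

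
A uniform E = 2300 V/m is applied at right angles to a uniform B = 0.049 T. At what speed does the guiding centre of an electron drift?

v_d ≈ 4.7×10⁴ m/s

The E×B drift speed is v_d = E/B.
v_d = 2300/0.049 = 4.7×10⁴ m/s.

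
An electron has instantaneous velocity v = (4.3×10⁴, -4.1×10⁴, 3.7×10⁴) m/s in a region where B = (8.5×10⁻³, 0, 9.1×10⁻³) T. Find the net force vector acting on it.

v×B = (-373, -76.8, 348) N/C.
F = q v×B = (−1.602×10⁻¹⁹ C)·(-373, -76.8, 348) = (5.98×10⁻¹⁷, 1.23×10⁻¹⁷, -5.58×10⁻¹⁷) N.

F ≈ (5.98×10⁻¹⁷, 1.23×10⁻¹⁷, -5.58×10⁻¹⁷) N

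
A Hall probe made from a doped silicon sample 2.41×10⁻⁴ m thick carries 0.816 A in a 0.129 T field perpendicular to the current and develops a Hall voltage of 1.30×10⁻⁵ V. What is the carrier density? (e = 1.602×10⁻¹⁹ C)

n ≈ 2.10×10²⁶ m⁻³

From V_H = IB/(n e t), n = IB/(V_H e t).
n = (0.816)(0.129)/((1.30×10⁻⁵)(1.602×10⁻¹⁹)(2.41×10⁻⁴)) ≈ 2.10×10²⁶ m⁻³.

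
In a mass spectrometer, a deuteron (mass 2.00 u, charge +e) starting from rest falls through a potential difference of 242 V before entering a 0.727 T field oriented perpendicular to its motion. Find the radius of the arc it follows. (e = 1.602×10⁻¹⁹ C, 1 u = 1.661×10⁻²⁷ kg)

Acceleration: |q|V = ½mv² ⇒ v = √(2|q|V/m) = √(2·1.602×10⁻¹⁹·242/3.322×10⁻²⁷) ≈ 1.528×10⁵ m/s.
In the field: r = mv/(|q|B) = (3.322×10⁻²⁷)(1.528×10⁵)/((1.602×10⁻¹⁹)(0.727)) ≈ 4.36×10⁻³ m.

r ≈ 4.36×10⁻³ m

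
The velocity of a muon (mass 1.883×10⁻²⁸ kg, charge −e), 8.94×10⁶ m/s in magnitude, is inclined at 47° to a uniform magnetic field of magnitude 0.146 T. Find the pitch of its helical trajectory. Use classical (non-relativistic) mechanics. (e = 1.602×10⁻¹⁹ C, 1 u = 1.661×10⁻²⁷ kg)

p ≈ 0.308 m

v∥ = v cosθ = 8.94×10⁶·cos47° ≈ 6.097×10⁶ m/s.
T = 2πm/(|q|B) = 2π(1.883×10⁻²⁸)/((1.602×10⁻¹⁹)(0.146)) ≈ 5.058×10⁻⁸ s.
pitch = v∥ T = (6.097×10⁶)(5.058×10⁻⁸) ≈ 0.308 m.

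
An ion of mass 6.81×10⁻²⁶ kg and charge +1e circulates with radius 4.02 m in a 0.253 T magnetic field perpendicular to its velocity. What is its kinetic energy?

KE ≈ 1.95×10⁻¹³ J

v = |q|Br/m, then KE = ½mv² = (qBr)²/(2m).
v = (1.602×10⁻¹⁹)(0.253)(4.02)/6.81×10⁻²⁶ ≈ 2.393×10⁶ m/s.
KE = ½(6.81×10⁻²⁶)(2.393×10⁶)² ≈ 1.95×10⁻¹³ J.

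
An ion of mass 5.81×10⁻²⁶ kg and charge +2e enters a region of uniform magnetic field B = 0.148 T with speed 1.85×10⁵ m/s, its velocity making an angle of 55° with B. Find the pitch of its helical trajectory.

v∥ = v cosθ = 1.85×10⁵·cos55° ≈ 1.061×10⁵ m/s.
T = 2πm/(|q|B) = 2π(5.81×10⁻²⁶)/((3.204×10⁻¹⁹)(0.148)) ≈ 7.698×10⁻⁶ s.
pitch = v∥ T = (1.061×10⁵)(7.698×10⁻⁶) ≈ 0.817 m.

p ≈ 0.817 m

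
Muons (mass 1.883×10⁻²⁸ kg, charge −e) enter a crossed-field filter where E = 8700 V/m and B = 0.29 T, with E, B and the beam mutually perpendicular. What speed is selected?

v = 3.0×10⁴ m/s

For undeflected motion the electric and magnetic forces balance: qE = qvB.
v = E/B = 8700/0.29 = 3.0×10⁴ m/s.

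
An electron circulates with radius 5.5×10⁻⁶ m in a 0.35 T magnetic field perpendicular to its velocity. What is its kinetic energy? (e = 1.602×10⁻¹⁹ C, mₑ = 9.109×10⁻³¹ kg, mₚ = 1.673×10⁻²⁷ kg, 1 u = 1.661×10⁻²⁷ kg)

KE ≈ 5.2×10⁻²⁰ J

v = |q|Br/m, then KE = ½mv² = (qBr)²/(2m).
v = (1.602×10⁻¹⁹)(0.35)(5.5×10⁻⁶)/9.109×10⁻³¹ ≈ 3.385×10⁵ m/s.
KE = ½(9.109×10⁻³¹)(3.385×10⁵)² ≈ 5.2×10⁻²⁰ J.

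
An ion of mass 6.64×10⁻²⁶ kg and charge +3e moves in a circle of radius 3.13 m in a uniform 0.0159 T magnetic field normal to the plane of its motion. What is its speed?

From |q|vB = mv²/r, v = |q|Br/m.
v = (4.806×10⁻¹⁹)(0.0159)(3.13)/6.64×10⁻²⁶ ≈ 3.60×10⁵ m/s.

v ≈ 3.60×10⁵ m/s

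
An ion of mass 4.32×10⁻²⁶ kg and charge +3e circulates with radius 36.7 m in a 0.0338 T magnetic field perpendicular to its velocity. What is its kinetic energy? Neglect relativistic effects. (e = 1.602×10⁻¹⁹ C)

KE ≈ 4.11×10⁻¹² J

v = |q|Br/m, then KE = ½mv² = (qBr)²/(2m).
v = (4.806×10⁻¹⁹)(0.0338)(36.7)/4.32×10⁻²⁶ ≈ 1.380×10⁷ m/s.
KE = ½(4.32×10⁻²⁶)(1.380×10⁷)² ≈ 4.11×10⁻¹² J.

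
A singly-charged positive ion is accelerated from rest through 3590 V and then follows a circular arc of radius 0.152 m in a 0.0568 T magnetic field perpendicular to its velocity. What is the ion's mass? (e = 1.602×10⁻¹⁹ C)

Combine |q|V = ½mv² and r = mv/(|q|B): eliminate v to get m = qB²r²/(2V).
m = (1.602×10⁻¹⁹)(0.0568)²(0.152)²/(2·3590) ≈ 1.66×10⁻²⁷ kg.

m ≈ 1.66×10⁻²⁷ kg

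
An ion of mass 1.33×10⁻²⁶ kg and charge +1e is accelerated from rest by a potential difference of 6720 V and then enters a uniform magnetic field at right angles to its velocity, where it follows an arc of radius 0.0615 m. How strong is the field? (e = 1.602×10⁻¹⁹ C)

B ≈ 0.543 T

v = √(2|q|V/m) = √(2·1.602×10⁻¹⁹·6720/1.33×10⁻²⁶) ≈ 4.024×10⁵ m/s.
B = mv/(|q|r) = (1.33×10⁻²⁶)(4.024×10⁵)/((1.602×10⁻¹⁹)(0.0615)) ≈ 0.543 T.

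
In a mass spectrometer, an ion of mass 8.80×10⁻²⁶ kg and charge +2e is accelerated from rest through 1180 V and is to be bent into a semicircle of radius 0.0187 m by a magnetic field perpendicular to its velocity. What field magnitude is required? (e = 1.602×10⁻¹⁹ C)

v = √(2|q|V/m) = √(2·3.204×10⁻¹⁹·1180/8.80×10⁻²⁶) ≈ 9.270×10⁴ m/s.
B = mv/(|q|r) = (8.80×10⁻²⁶)(9.270×10⁴)/((3.204×10⁻¹⁹)(0.0187)) ≈ 1.36 T.

B ≈ 1.36 T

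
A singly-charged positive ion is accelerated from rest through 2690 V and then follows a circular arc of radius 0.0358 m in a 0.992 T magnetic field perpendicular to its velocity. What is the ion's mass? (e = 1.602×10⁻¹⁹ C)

Combine |q|V = ½mv² and r = mv/(|q|B): eliminate v to get m = qB²r²/(2V).
m = (1.602×10⁻¹⁹)(0.992)²(0.0358)²/(2·2690) ≈ 3.76×10⁻²⁶ kg.

m ≈ 3.76×10⁻²⁶ kg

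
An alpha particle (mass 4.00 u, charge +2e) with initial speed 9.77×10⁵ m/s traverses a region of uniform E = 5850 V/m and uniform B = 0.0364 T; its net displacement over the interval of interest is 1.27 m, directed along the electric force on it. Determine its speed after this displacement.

v_f ≈ 1.29×10⁶ m/s

B does no work; ΔKE = |q|E d.
½mv_f² = ½mv₀² + |q|Ed = ½(6.644×10⁻²⁷)(9.77×10⁵)² + (3.204×10⁻¹⁹)(5850)(1.27) ≈ 3.171×10⁻¹⁵ J + 2.380×10⁻¹⁵ J ≈ 5.551×10⁻¹⁵ J.
v_f = √(2·5.551×10⁻¹⁵/6.644×10⁻²⁷) ≈ 1.29×10⁶ m/s.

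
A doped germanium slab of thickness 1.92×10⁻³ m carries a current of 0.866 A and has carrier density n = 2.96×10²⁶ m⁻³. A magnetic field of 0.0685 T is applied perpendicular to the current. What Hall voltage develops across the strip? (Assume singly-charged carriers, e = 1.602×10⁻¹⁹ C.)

V_H = IB/(n e t).
V_H = (0.866)(0.0685)/((2.96×10²⁶)(1.602×10⁻¹⁹)(1.92×10⁻³)) ≈ 6.52×10⁻⁷ V.

V_H ≈ 6.52×10⁻⁷ V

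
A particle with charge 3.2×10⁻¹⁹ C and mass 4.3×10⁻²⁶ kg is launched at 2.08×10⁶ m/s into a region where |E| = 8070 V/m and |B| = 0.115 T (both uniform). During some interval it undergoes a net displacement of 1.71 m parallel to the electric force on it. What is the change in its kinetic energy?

ΔKE ≈ 4.42×10⁻¹⁵ J

The magnetic force is always ⟂ v and does no work; only the electric force changes KE.
ΔKE = F_E · d = |q|E d = (3.2×10⁻¹⁹)(8070)(1.71) ≈ 4.42×10⁻¹⁵ J.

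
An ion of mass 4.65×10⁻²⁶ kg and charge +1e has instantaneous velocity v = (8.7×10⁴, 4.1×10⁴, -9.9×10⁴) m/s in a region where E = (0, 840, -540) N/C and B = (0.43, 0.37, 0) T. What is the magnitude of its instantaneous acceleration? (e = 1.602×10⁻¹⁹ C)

v×B = (3.66×10⁴, -4.26×10⁴, 1.46×10⁴) N/C.
E + v×B = (3.66×10⁴, -4.17×10⁴, 1.40×10⁴) N/C.
F = q(E + v×B) = (1.602×10⁻¹⁹ C)·(3.66×10⁴, -4.17×10⁴, 1.40×10⁴) = (5.87×10⁻¹⁵, -6.69×10⁻¹⁵, 2.25×10⁻¹⁵) N.
|a| = |F|/m = 9.174×10⁻¹⁵/4.65×10⁻²⁶ ≈ 1.97×10¹¹ m/s².

|a| ≈ 1.97×10¹¹ m/s²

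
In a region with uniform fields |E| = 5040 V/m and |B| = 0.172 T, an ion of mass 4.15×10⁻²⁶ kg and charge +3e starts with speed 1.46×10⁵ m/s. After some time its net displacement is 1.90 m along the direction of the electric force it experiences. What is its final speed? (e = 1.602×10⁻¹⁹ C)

B does no work; ΔKE = |q|E d.
½mv_f² = ½mv₀² + |q|Ed = ½(4.15×10⁻²⁶)(1.46×10⁵)² + (4.806×10⁻¹⁹)(5040)(1.90) ≈ 4.423×10⁻¹⁶ J + 4.602×10⁻¹⁵ J ≈ 5.045×10⁻¹⁵ J.
v_f = √(2·5.045×10⁻¹⁵/4.15×10⁻²⁶) ≈ 4.93×10⁵ m/s.

v_f ≈ 4.93×10⁵ m/s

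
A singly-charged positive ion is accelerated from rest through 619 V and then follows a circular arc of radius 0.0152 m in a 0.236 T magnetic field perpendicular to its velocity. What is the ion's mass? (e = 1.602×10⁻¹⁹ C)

Combine |q|V = ½mv² and r = mv/(|q|B): eliminate v to get m = qB²r²/(2V).
m = (1.602×10⁻¹⁹)(0.236)²(0.0152)²/(2·619) ≈ 1.67×10⁻²⁷ kg.

m ≈ 1.67×10⁻²⁷ kg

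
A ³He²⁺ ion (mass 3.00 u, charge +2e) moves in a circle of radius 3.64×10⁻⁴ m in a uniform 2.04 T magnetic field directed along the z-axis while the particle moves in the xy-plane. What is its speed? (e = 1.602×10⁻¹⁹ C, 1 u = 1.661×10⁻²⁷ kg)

From |q|vB = mv²/r, v = |q|Br/m.
v = (3.204×10⁻¹⁹)(2.04)(3.64×10⁻⁴)/4.983×10⁻²⁷ ≈ 4.77×10⁴ m/s.

v ≈ 4.77×10⁴ m/s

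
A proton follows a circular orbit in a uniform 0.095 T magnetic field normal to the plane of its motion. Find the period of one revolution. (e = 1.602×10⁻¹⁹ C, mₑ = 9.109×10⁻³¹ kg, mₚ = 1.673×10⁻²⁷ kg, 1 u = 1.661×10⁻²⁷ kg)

The cyclotron period depends only on m, q, B: T = 2πm/(|q|B).
T = 2π(1.673×10⁻²⁷)/((1.602×10⁻¹⁹)(0.095)) ≈ 6.9×10⁻⁷ s.

T ≈ 6.9×10⁻⁷ s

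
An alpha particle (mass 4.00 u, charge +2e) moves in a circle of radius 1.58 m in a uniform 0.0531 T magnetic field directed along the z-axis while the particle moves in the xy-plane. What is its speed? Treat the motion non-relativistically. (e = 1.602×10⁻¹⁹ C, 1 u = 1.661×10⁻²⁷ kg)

From |q|vB = mv²/r, v = |q|Br/m.
v = (3.204×10⁻¹⁹)(0.0531)(1.58)/6.644×10⁻²⁷ ≈ 4.05×10⁶ m/s.

v ≈ 4.05×10⁶ m/s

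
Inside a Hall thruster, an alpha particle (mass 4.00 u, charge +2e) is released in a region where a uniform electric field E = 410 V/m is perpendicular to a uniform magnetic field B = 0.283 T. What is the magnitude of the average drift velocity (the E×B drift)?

In crossed fields the guiding centre drifts at v_d = |E×B|/B² = E/B, independent of charge and mass.
v_d = 410/0.283 = 1450 m/s.

v_d ≈ 1450 m/s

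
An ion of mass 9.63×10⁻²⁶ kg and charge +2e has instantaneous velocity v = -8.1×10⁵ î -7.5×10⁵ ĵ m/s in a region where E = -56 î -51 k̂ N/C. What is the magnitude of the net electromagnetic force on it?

|F| ≈ 2.43×10⁻¹⁷ N

Only an electric field acts, so F = qE = (3.204×10⁻¹⁹ C)·(-56.0, 0, -51.0) = (-1.79×10⁻¹⁷, 0, -1.63×10⁻¹⁷) N.
|F| = 2.43×10⁻¹⁷ N.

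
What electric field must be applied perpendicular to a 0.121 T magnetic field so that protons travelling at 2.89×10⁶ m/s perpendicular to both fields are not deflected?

E = 3.50×10⁵ V/m

For straight-line motion qE = qvB, so E = vB.
E = 2.89×10⁶ × 0.121 = 3.50×10⁵ V/m.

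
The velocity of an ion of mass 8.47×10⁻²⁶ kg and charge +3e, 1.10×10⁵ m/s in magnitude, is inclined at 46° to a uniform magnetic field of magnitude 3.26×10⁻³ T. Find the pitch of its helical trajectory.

p ≈ 26.0 m

v∥ = v cosθ = 1.10×10⁵·cos46° ≈ 7.641×10⁴ m/s.
T = 2πm/(|q|B) = 2π(8.47×10⁻²⁶)/((4.806×10⁻¹⁹)(3.26×10⁻³)) ≈ 3.397×10⁻⁴ s.
pitch = v∥ T = (7.641×10⁴)(3.397×10⁻⁴) ≈ 26.0 m.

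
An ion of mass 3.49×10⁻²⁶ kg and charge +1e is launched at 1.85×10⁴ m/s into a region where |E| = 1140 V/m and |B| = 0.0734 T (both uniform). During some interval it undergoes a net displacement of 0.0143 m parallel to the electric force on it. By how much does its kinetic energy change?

The magnetic force is always ⟂ v and does no work; only the electric force changes KE.
ΔKE = F_E · d = |q|E d = (1.602×10⁻¹⁹)(1140)(0.0143) ≈ 2.61×10⁻¹⁸ J.

ΔKE ≈ 2.61×10⁻¹⁸ J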